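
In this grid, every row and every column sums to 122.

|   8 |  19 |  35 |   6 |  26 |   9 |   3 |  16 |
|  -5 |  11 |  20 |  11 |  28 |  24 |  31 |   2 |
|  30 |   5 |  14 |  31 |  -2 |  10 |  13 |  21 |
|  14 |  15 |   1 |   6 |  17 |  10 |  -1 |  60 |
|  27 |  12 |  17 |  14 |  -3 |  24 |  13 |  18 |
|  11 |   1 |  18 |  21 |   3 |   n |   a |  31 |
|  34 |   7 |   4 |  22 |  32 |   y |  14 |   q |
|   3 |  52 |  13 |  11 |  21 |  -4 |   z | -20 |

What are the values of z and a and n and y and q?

Column 8 has 16 + 2 + 21 + 60 + 18 + 31 − 20 = 128; the blank must be 122 − 128 = -6.
Row 7 has 34 + 7 + 4 + 22 + 32 + 14 − 6 = 107; the blank must be 122 − 107 = 15.
Column 6 has 9 + 24 + 10 + 10 + 24 + 15 − 4 = 88; the blank must be 122 − 88 = 34.
Row 8 has 3 + 52 + 13 + 11 + 21 − 4 − 20 = 76; the blank must be 122 − 76 = 46.
Row 6 has 11 + 1 + 18 + 21 + 3 + 34 + 31 = 119; the blank must be 122 − 119 = 3.

z = 46, a = 3, n = 34, y = 15, q = -6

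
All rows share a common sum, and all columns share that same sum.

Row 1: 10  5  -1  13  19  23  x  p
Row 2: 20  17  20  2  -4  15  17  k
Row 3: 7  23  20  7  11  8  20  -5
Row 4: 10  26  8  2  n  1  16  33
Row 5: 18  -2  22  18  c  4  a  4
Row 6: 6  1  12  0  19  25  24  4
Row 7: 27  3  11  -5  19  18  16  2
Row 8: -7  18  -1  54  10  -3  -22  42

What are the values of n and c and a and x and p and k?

Rows 3 and 6 both sum to 91, so that's the common total.
Row 4: 10 + 26 + 8 + 2 + 1 + 16 + 33 = 96, so its missing entry is 91 − 96 = -5.
Column 5: 19 − 4 + 11 − 5 + 19 + 19 + 10 = 69, so its missing entry is 91 − 69 = 22.
Row 5: 18 − 2 + 22 + 18 + 22 + 4 + 4 = 86, so its missing entry is 91 − 86 = 5.
Column 7: 17 + 20 + 16 + 5 + 24 + 16 − 22 = 76, so its missing entry is 91 − 76 = 15.
Row 1: 10 + 5 − 1 + 13 + 19 + 23 + 15 = 84, so its missing entry is 91 − 84 = 7.
Row 2: 20 + 17 + 20 + 2 − 4 + 15 + 17 = 87, so its missing entry is 91 − 87 = 4.

n = -5, c = 22, a = 5, x = 15, p = 7, k = 4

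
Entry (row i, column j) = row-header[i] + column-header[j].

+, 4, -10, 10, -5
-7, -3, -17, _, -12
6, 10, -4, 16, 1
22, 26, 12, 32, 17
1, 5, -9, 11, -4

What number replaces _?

-7 + 10 = 3.

3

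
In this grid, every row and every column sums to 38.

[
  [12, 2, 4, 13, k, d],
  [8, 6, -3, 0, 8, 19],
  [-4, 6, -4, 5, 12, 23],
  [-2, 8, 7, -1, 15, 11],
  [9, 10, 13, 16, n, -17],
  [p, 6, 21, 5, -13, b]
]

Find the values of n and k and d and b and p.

Row 5 has 9 + 10 + 13 + 16 − 17 = 31; the blank must be 38 − 31 = 7.
Column 5 has 8 + 12 + 15 + 7 − 13 = 29; the blank must be 38 − 29 = 9.
Column 1 has 12 + 8 − 4 − 2 + 9 = 23; the blank must be 38 − 23 = 15.
Row 6 has 15 + 6 + 21 + 5 − 13 = 34; the blank must be 38 − 34 = 4.
Row 1 has 12 + 2 + 4 + 13 + 9 = 40; the blank must be 38 − 40 = -2.

n = 7, k = 9, d = -2, b = 4, p = 15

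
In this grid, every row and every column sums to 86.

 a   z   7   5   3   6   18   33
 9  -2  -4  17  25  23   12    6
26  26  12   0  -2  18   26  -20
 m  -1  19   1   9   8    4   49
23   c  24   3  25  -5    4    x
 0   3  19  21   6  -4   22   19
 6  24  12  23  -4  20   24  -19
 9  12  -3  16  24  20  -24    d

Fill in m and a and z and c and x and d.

m = -3, a = 16, z = -2, c = 26, x = -14, d = 32

Row 8: 9 + 12 − 3 + 16 + 24 + 20 − 24 = 54, so its missing entry is 86 − 54 = 32.
Row 4: -1 + 19 + 1 + 9 + 8 + 4 + 49 = 89, so its missing entry is 86 − 89 = -3.
Column 1: 9 + 26 − 3 + 23 + 0 + 6 + 9 = 70, so its missing entry is 86 − 70 = 16.
Row 1: 16 + 7 + 5 + 3 + 6 + 18 + 33 = 88, so its missing entry is 86 − 88 = -2.
Column 2: -2 − 2 + 26 − 1 + 3 + 24 + 12 = 60, so its missing entry is 86 − 60 = 26.
Row 5: 23 + 26 + 24 + 3 + 25 − 5 + 4 = 100, so its missing entry is 86 − 100 = -14.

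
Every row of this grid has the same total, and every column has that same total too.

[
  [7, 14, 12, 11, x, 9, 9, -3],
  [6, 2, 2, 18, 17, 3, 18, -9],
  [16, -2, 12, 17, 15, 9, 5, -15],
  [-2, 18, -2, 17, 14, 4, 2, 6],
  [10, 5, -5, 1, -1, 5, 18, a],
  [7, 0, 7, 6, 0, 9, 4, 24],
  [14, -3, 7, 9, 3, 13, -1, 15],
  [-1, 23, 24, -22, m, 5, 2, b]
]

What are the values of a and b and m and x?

Rows 2 and 3 both sum to 57, so that's the common total.
The known cells in row 1 total 59, leaving 57 − 59 = -2 for the blank.
The known cells in column 5 total 46, leaving 57 − 46 = 11 for the blank.
The known cells in row 5 total 33, leaving 57 − 33 = 24 for the blank.
The known cells in row 8 total 42, leaving 57 − 42 = 15 for the blank.

a = 24, b = 15, m = 11, x = -2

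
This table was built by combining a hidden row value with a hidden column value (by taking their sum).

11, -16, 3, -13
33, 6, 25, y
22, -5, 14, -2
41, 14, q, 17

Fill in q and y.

The difference between any two rows is the same in every column — this is an addition table with the headers hidden.
Row 4 minus row 1 is 14 − (-16) = 30, so its entry in column 3 is 3 + 30 = 33.
Row 2 minus row 1 is 6 − (-16) = 22, so its entry in column 4 is -13 + 22 = 9.

q = 33, y = 9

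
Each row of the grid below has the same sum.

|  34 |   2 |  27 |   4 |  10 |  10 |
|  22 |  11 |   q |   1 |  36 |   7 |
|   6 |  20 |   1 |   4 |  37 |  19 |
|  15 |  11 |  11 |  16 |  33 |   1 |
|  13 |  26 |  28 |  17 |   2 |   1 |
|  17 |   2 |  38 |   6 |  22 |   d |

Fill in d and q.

The complete rows each total 87.
Row 6 is missing 87 − 85 = 2 (since 17 + 2 + 38 + 6 + 22 = 85).
Row 2 is missing 87 − 77 = 10 (since 22 + 11 + 1 + 36 + 7 = 77).

d = 2, q = 10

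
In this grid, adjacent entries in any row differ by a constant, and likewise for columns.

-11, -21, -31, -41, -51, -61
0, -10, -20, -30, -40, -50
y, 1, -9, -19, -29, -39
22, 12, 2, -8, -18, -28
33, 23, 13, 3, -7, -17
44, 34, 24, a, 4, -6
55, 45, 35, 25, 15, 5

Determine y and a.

Along each row the entries change by -10 per step; down each column they change by 11.
Row 3: from 1 at column 2, stepping by -10 to column 1 gives 11.
Row 6: from 44 at column 1, stepping by -10 to column 4 gives 14.

y = 11, a = 14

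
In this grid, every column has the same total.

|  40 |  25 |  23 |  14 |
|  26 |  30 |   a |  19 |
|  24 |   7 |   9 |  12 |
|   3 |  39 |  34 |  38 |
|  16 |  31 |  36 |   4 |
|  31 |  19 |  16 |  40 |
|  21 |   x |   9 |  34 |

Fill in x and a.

Column 1 sums to 161 and so does column 4; that's the common total.
In column 2 the known cells total 151, leaving 161 − 151 = 10.
In column 3 the known cells total 127, leaving 161 − 127 = 34.

x = 10, a = 34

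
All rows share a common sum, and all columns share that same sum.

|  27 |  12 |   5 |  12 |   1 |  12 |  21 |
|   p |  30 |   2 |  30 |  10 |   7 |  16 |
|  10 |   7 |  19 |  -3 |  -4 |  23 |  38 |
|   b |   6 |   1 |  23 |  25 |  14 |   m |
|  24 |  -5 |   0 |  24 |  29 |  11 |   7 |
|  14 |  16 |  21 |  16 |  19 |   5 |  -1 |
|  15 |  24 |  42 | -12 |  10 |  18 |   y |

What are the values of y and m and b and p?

y = -7, m = 16, b = 5, p = -5

Rows 1 and 3 both sum to 90, so that's the common total.
Row 7: 15 + 24 + 42 − 12 + 10 + 18 = 97, so its missing entry is 90 − 97 = -7.
Row 2: 30 + 2 + 30 + 10 + 7 + 16 = 95, so its missing entry is 90 − 95 = -5.
Column 1: 27 − 5 + 10 + 24 + 14 + 15 = 85, so its missing entry is 90 − 85 = 5.
Row 4: 5 + 6 + 1 + 23 + 25 + 14 = 74, so its missing entry is 90 − 74 = 16.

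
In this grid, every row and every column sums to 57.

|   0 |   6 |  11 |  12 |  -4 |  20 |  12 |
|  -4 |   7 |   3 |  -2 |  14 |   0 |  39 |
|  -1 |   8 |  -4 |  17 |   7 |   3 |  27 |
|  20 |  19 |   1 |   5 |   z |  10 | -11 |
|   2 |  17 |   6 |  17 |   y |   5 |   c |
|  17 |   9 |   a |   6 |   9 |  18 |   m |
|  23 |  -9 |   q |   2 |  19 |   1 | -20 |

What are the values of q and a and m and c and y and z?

q = 41, a = -1, m = -1, c = 11, y = -1, z = 13

Row 7 has 23 − 9 + 2 + 19 + 1 − 20 = 16; the blank must be 57 − 16 = 41.
Row 4 has 20 + 19 + 1 + 5 + 10 − 11 = 44; the blank must be 57 − 44 = 13.
Column 5 has -4 + 14 + 7 + 13 + 9 + 19 = 58; the blank must be 57 − 58 = -1.
Row 5 has 2 + 17 + 6 + 17 − 1 + 5 = 46; the blank must be 57 − 46 = 11.
Column 7 has 12 + 39 + 27 − 11 + 11 − 20 = 58; the blank must be 57 − 58 = -1.
Row 6 has 17 + 9 + 6 + 9 + 18 − 1 = 58; the blank must be 57 − 58 = -1.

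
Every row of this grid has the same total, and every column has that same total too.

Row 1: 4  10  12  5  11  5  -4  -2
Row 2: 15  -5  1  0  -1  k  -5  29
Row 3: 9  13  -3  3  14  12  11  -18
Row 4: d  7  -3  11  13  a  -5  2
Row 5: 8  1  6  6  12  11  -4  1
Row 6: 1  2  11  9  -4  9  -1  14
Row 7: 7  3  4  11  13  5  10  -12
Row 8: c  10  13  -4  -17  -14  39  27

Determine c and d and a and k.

Rows 1 and 3 both sum to 41, so that's the common total.
Row 2: 15 − 5 + 1 + 0 − 1 − 5 + 29 = 34, so its missing entry is 41 − 34 = 7.
Row 8: 10 + 13 − 4 − 17 − 14 + 39 + 27 = 54, so its missing entry is 41 − 54 = -13.
Column 6: 5 + 7 + 12 + 11 + 9 + 5 − 14 = 35, so its missing entry is 41 − 35 = 6.
Row 4: 7 − 3 + 11 + 13 + 6 − 5 + 2 = 31, so its missing entry is 41 − 31 = 10.

c = -13, d = 10, a = 6, k = 7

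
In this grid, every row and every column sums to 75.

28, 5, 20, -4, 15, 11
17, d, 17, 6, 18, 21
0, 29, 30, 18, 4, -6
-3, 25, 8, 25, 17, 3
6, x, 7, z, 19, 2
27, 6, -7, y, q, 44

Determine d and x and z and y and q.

The known cells in row 2 total 79, leaving 75 − 79 = -4 for the blank.
The known cells in column 5 total 73, leaving 75 − 73 = 2 for the blank.
The known cells in row 6 total 72, leaving 75 − 72 = 3 for the blank.
The known cells in column 4 total 48, leaving 75 − 48 = 27 for the blank.
The known cells in row 5 total 61, leaving 75 − 61 = 14 for the blank.

d = -4, x = 14, z = 27, y = 3, q = 2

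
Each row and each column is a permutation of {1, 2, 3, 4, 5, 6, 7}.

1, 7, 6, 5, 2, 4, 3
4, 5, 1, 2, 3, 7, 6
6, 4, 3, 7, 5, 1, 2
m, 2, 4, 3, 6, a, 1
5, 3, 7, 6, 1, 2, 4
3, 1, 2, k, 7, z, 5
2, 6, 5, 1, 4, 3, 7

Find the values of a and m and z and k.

At (row 6, col 4): column 4 already has {1, 2, 3, 5, 6, 7}, so the value is 4.
Cell (6,6): row 6 already has {1, 2, 3, 4, 5, 7} → 6.
Cell (4,6): column 6 already has {1, 2, 3, 4, 6, 7} → 5.
At (row 4, col 1): row 4 already has {1, 2, 3, 4, 5, 6}, so the value is 7.

a = 5, m = 7, z = 6, k = 4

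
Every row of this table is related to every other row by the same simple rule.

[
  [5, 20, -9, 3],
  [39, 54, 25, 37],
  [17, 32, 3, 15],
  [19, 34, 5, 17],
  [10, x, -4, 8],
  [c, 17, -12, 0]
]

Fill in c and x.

c = 2, x = 25

The difference between any two rows is the same in every column — this is an addition table with the headers hidden.
Row 6 minus row 1 is -12 − (-9) = -3, so its entry in column 1 is 5 + (-3) = 2.
Row 5 minus row 1 is -4 − (-9) = 5, so its entry in column 2 is 20 + 5 = 25.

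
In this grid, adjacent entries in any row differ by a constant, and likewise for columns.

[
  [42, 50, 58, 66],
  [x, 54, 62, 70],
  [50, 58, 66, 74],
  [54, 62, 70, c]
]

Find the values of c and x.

c = 78, x = 46

Along each row the entries change by 8 per step; down each column they change by 4.
Row 4: from 54 at column 1, stepping by 8 to column 4 gives 78.
Row 2: from 54 at column 2, stepping by 8 to column 1 gives 46.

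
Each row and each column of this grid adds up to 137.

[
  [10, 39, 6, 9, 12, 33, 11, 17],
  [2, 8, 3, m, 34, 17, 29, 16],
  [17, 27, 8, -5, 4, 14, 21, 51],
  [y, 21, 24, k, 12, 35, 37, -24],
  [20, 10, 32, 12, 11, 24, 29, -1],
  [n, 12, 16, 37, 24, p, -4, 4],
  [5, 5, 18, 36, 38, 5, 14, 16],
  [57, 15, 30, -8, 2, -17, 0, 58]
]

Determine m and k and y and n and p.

Column 6 has 33 + 17 + 14 + 35 + 24 + 5 − 17 = 111; the blank must be 137 − 111 = 26.
Row 6 has 12 + 16 + 37 + 24 + 26 − 4 + 4 = 115; the blank must be 137 − 115 = 22.
Column 1 has 10 + 2 + 17 + 20 + 22 + 5 + 57 = 133; the blank must be 137 − 133 = 4.
Row 4 has 4 + 21 + 24 + 12 + 35 + 37 − 24 = 109; the blank must be 137 − 109 = 28.
Row 2 has 2 + 8 + 3 + 34 + 17 + 29 + 16 = 109; the blank must be 137 − 109 = 28.

m = 28, k = 28, y = 4, n = 22, p = 26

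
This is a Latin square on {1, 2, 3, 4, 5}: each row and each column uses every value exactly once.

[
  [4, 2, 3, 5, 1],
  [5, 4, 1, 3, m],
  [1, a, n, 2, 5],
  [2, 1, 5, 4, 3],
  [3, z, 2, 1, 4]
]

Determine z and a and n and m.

At (row 5, col 2): row 5 already has {1, 2, 3, 4}, so the value is 5.
Cell (3,2): column 2 already has {1, 2, 4, 5} → 3.
At (row 2, col 5): row 2 already has {1, 3, 4, 5}, so the value is 2.
At (row 3, col 3): row 3 already has {1, 2, 3, 5}, so the value is 4.

z = 5, a = 3, n = 4, m = 2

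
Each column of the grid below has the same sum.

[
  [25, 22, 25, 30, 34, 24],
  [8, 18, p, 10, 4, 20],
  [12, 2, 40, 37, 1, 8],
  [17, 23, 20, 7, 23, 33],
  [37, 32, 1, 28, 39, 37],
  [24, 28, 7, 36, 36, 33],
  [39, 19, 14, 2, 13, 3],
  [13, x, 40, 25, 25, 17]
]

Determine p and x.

Columns 1 and 4 both add up to 175, so every column sums to 175.
Column 3: 25 + 40 + 20 + 1 + 7 + 14 + 40 = 147, so the missing entry is 175 − 147 = 28.
Column 2: 22 + 18 + 2 + 23 + 32 + 28 + 19 = 144, so the missing entry is 175 − 144 = 31.

p = 28, x = 31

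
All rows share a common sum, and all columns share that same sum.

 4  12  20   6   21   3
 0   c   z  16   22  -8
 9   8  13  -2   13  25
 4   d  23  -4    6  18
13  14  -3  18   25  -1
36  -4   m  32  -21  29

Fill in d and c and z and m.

Rows 1 and 3 both sum to 66, so that's the common total.
Row 4: 4 + 23 − 4 + 6 + 18 = 47, so its missing entry is 66 − 47 = 19.
Column 2: 12 + 8 + 19 + 14 − 4 = 49, so its missing entry is 66 − 49 = 17.
Row 2: 0 + 17 + 16 + 22 − 8 = 47, so its missing entry is 66 − 47 = 19.
Row 6: 36 − 4 + 32 − 21 + 29 = 72, so its missing entry is 66 − 72 = -6.

d = 19, c = 17, z = 19, m = -6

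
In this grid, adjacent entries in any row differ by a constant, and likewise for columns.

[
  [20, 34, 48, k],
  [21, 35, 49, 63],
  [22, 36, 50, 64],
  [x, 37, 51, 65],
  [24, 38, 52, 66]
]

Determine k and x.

k = 62, x = 23

Along each row the entries change by 14 per step; down each column they change by 1.
Row 1: from 20 at column 1, stepping by 14 to column 4 gives 62.
Row 4: from 37 at column 2, stepping by 14 to column 1 gives 23.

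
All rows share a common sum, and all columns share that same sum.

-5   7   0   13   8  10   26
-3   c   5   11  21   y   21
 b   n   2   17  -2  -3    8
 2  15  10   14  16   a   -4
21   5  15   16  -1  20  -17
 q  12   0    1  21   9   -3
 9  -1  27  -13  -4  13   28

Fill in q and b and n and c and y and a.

Rows 1 and 5 both sum to 59, so that's the common total.
Row 6: 12 + 0 + 1 + 21 + 9 − 3 = 40, so its missing entry is 59 − 40 = 19.
Column 1: -5 − 3 + 2 + 21 + 19 + 9 = 43, so its missing entry is 59 − 43 = 16.
Row 3: 16 + 2 + 17 − 2 − 3 + 8 = 38, so its missing entry is 59 − 38 = 21.
Column 2: 7 + 21 + 15 + 5 + 12 − 1 = 59, so its missing entry is 59 − 59 = 0.
Row 2: -3 + 0 + 5 + 11 + 21 + 21 = 55, so its missing entry is 59 − 55 = 4.
Row 4: 2 + 15 + 10 + 14 + 16 − 4 = 53, so its missing entry is 59 − 53 = 6.

q = 19, b = 16, n = 21, c = 0, y = 4, a = 6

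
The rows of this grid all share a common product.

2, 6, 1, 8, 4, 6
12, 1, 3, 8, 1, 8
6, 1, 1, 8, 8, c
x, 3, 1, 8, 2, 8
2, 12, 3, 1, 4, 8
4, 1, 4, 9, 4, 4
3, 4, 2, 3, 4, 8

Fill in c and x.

Rows 1 and 2 each multiply to 2304, so every row has product 2304.
Row 3: 6×1×1×8×8 = 384, so the missing entry is 2304 ÷ 384 = 6.
Row 4: 3×1×8×2×8 = 384, so the missing entry is 2304 ÷ 384 = 6.

c = 6, x = 6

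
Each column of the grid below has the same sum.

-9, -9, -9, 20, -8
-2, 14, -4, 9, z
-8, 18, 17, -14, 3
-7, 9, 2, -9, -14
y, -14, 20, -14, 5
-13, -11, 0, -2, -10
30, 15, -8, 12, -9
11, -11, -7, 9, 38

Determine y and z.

y = 9, z = 6

The complete columns each total 11.
Column 1 is missing 11 − 2 = 9 (since -9 − 2 − 8 − 7 − 13 + 30 + 11 = 2).
Column 5 is missing 11 − 5 = 6 (since -8 + 3 − 14 + 5 − 10 − 9 + 38 = 5).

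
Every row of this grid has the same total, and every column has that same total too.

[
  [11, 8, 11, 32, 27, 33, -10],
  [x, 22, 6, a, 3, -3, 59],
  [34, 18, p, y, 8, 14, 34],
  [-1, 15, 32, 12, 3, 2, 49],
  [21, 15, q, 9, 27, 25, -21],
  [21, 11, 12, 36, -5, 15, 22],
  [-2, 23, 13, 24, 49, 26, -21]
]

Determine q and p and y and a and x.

Rows 1 and 4 both sum to 112, so that's the common total.
Row 5 has 21 + 15 + 9 + 27 + 25 − 21 = 76; the blank must be 112 − 76 = 36.
Column 3 has 11 + 6 + 32 + 36 + 12 + 13 = 110; the blank must be 112 − 110 = 2.
Row 3 has 34 + 18 + 2 + 8 + 14 + 34 = 110; the blank must be 112 − 110 = 2.
Column 1 has 11 + 34 − 1 + 21 + 21 − 2 = 84; the blank must be 112 − 84 = 28.
Row 2 has 28 + 22 + 6 + 3 − 3 + 59 = 115; the blank must be 112 − 115 = -3.

q = 36, p = 2, y = 2, a = -3, x = 28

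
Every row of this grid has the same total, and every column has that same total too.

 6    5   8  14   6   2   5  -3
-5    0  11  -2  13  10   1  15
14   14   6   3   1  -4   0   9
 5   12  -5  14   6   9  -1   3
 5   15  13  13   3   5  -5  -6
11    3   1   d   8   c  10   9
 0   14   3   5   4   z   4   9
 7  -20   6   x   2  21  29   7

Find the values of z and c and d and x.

Rows 1 and 2 both sum to 43, so that's the common total.
Row 7 has 0 + 14 + 3 + 5 + 4 + 4 + 9 = 39; the blank must be 43 − 39 = 4.
Column 6 has 2 + 10 − 4 + 9 + 5 + 4 + 21 = 47; the blank must be 43 − 47 = -4.
Row 6 has 11 + 3 + 1 + 8 − 4 + 10 + 9 = 38; the blank must be 43 − 38 = 5.
Row 8 has 7 − 20 + 6 + 2 + 21 + 29 + 7 = 52; the blank must be 43 − 52 = -9.

z = 4, c = -4, d = 5, x = -9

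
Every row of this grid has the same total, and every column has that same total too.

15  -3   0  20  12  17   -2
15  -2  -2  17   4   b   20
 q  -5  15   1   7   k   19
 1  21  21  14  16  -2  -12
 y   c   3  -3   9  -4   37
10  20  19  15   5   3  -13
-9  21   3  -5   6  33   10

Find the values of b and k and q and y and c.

Rows 1 and 4 both sum to 59, so that's the common total.
The known cells in row 2 total 52, leaving 59 − 52 = 7 for the blank.
The known cells in column 6 total 54, leaving 59 − 54 = 5 for the blank.
The known cells in row 3 total 42, leaving 59 − 42 = 17 for the blank.
The known cells in column 1 total 49, leaving 59 − 49 = 10 for the blank.
The known cells in row 5 total 52, leaving 59 − 52 = 7 for the blank.

b = 7, k = 5, q = 17, y = 10, c = 7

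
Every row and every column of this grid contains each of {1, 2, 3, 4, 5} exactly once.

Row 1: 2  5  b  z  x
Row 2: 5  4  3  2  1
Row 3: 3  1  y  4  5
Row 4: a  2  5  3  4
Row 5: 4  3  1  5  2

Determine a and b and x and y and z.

At (row 1, col 5): column 5 already has {1, 2, 4, 5}, so the value is 3.
For row 1, column 4: column 4 already has {2, 3, 4, 5}; that leaves 1.
For row 4, column 1: row 4 already has {2, 3, 4, 5}; that leaves 1.
Cell (1,3): row 1 already has {1, 2, 3, 5} → 4.
At (row 3, col 3): row 3 already has {1, 3, 4, 5}, so the value is 2.

a = 1, b = 4, x = 3, y = 2, z = 1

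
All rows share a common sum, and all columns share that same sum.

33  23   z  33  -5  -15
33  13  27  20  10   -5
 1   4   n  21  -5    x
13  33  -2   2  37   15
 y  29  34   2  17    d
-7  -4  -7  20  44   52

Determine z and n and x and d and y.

z = 29, n = 17, x = 60, d = -9, y = 25

Rows 2 and 4 both sum to 98, so that's the common total.
Column 1 has 33 + 33 + 1 + 13 − 7 = 73; the blank must be 98 − 73 = 25.
Row 5 has 25 + 29 + 34 + 2 + 17 = 107; the blank must be 98 − 107 = -9.
Row 1 has 33 + 23 + 33 − 5 − 15 = 69; the blank must be 98 − 69 = 29.
Column 3 has 29 + 27 − 2 + 34 − 7 = 81; the blank must be 98 − 81 = 17.
Row 3 has 1 + 4 + 17 + 21 − 5 = 38; the blank must be 98 − 38 = 60.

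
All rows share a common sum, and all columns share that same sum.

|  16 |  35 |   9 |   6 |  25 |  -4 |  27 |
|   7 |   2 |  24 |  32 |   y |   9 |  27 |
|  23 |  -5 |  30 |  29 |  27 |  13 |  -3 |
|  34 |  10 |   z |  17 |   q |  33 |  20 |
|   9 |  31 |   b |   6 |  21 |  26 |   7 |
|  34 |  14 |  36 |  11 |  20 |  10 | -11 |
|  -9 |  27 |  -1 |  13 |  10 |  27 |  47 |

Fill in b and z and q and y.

b = 14, z = 2, q = -2, y = 13

Rows 1 and 3 both sum to 114, so that's the common total.
Row 2 has 7 + 2 + 24 + 32 + 9 + 27 = 101; the blank must be 114 − 101 = 13.
Column 5 has 25 + 13 + 27 + 21 + 20 + 10 = 116; the blank must be 114 − 116 = -2.
Row 4 has 34 + 10 + 17 − 2 + 33 + 20 = 112; the blank must be 114 − 112 = 2.
Row 5 has 9 + 31 + 6 + 21 + 26 + 7 = 100; the blank must be 114 − 100 = 14.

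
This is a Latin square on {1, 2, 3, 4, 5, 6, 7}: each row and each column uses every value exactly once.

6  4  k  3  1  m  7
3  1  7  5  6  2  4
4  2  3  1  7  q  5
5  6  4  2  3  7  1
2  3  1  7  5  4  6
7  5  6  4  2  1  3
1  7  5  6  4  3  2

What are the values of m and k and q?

For row 1, column 3: column 3 already has {1, 3, 4, 5, 6, 7}; that leaves 2.
For row 3, column 6: row 3 already has {1, 2, 3, 4, 5, 7}; that leaves 6.
At (row 1, col 6): row 1 already has {1, 2, 3, 4, 6, 7}, so the value is 5.

m = 5, k = 2, q = 6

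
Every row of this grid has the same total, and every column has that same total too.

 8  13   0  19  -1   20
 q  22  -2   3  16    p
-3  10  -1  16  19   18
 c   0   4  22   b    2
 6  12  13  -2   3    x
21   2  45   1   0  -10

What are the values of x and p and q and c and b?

Rows 1 and 3 both sum to 59, so that's the common total.
Column 5 has -1 + 16 + 19 + 3 + 0 = 37; the blank must be 59 − 37 = 22.
Row 4 has 0 + 4 + 22 + 22 + 2 = 50; the blank must be 59 − 50 = 9.
Row 5 has 6 + 12 + 13 − 2 + 3 = 32; the blank must be 59 − 32 = 27.
Column 6 has 20 + 18 + 2 + 27 − 10 = 57; the blank must be 59 − 57 = 2.
Row 2 has 22 − 2 + 3 + 16 + 2 = 41; the blank must be 59 − 41 = 18.

x = 27, p = 2, q = 18, c = 9, b = 22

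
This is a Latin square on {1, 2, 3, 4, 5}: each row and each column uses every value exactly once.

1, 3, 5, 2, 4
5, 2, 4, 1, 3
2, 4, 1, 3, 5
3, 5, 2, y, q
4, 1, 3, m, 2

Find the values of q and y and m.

Cell (4,5): column 5 already has {2, 3, 4, 5} → 1.
For row 4, column 4: row 4 already has {1, 2, 3, 5}; that leaves 4.
Cell (5,4): row 5 already has {1, 2, 3, 4} → 5.

q = 1, y = 4, m = 5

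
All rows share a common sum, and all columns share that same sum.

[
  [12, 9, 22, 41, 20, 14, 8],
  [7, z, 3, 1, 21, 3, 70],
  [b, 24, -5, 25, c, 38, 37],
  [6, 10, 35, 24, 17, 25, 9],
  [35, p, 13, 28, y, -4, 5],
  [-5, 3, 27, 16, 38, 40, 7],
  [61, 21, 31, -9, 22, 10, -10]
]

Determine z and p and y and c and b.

z = 21, p = 38, y = 11, c = -3, b = 10

Rows 1 and 4 both sum to 126, so that's the common total.
The known cells in row 2 total 105, leaving 126 − 105 = 21 for the blank.
The known cells in column 1 total 116, leaving 126 − 116 = 10 for the blank.
The known cells in row 3 total 129, leaving 126 − 129 = -3 for the blank.
The known cells in column 5 total 115, leaving 126 − 115 = 11 for the blank.
The known cells in row 5 total 88, leaving 126 − 88 = 38 for the blank.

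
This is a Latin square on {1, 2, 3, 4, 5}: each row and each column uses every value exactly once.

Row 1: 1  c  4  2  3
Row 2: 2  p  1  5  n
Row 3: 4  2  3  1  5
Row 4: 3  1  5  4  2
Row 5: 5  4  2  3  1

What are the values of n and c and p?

n = 4, c = 5, p = 3

Cell (1,2): row 1 already has {1, 2, 3, 4} → 5.
At (row 2, col 2): column 2 already has {1, 2, 4, 5}, so the value is 3.
Cell (2,5): row 2 already has {1, 2, 3, 5} → 4.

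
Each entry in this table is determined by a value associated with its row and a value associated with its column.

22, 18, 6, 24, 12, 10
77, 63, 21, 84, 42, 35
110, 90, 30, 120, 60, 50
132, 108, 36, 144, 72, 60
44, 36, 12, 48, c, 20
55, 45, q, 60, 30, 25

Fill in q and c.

Each row is a constant multiple of every other row — this is a multiplication table with the headers hidden.
Row 6 is 45/18 = 5/2 times row 1, so its entry in column 3 is 6 × 5/2 = 15.
Row 5 is 36/18 = 2/1 times row 1, so its entry in column 5 is 12 × 2/1 = 24.

q = 15, c = 24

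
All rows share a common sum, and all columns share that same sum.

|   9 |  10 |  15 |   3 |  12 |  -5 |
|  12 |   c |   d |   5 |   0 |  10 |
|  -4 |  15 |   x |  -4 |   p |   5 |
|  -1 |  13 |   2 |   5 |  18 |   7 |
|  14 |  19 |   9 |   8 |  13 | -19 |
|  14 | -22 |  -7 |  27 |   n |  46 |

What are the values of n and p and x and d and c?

n = -14, p = 15, x = 17, d = 8, c = 9

Rows 1 and 4 both sum to 44, so that's the common total.
The known cells in column 2 total 35, leaving 44 − 35 = 9 for the blank.
The known cells in row 2 total 36, leaving 44 − 36 = 8 for the blank.
The known cells in row 6 total 58, leaving 44 − 58 = -14 for the blank.
The known cells in column 5 total 29, leaving 44 − 29 = 15 for the blank.
The known cells in row 3 total 27, leaving 44 − 27 = 17 for the blank.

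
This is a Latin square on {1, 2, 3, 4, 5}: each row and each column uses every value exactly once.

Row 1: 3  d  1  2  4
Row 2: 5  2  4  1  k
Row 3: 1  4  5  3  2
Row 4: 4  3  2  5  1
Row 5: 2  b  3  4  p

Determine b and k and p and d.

For row 1, column 2: row 1 already has {1, 2, 3, 4}; that leaves 5.
For row 5, column 2: column 2 already has {2, 3, 4, 5}; that leaves 1.
Cell (5,5): row 5 already has {1, 2, 3, 4} → 5.
Cell (2,5): row 2 already has {1, 2, 4, 5} → 3.

b = 1, k = 3, p = 5, d = 5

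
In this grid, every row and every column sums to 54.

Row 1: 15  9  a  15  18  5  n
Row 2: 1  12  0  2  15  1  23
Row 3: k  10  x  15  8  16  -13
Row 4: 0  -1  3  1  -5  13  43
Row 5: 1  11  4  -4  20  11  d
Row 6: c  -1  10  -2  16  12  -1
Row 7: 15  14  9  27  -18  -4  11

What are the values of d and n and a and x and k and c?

The known cells in row 5 total 43, leaving 54 − 43 = 11 for the blank.
The known cells in column 7 total 74, leaving 54 − 74 = -20 for the blank.
The known cells in row 1 total 42, leaving 54 − 42 = 12 for the blank.
The known cells in row 6 total 34, leaving 54 − 34 = 20 for the blank.
The known cells in column 1 total 52, leaving 54 − 52 = 2 for the blank.
The known cells in row 3 total 38, leaving 54 − 38 = 16 for the blank.

d = 11, n = -20, a = 12, x = 16, k = 2, c = 20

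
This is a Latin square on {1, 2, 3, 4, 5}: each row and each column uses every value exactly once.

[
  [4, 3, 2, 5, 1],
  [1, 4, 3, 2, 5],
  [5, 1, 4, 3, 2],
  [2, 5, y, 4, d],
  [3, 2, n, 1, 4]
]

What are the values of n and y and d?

n = 5, y = 1, d = 3

Cell (4,5): column 5 already has {1, 2, 4, 5} → 3.
At (row 4, col 3): row 4 already has {2, 3, 4, 5}, so the value is 1.
At (row 5, col 3): row 5 already has {1, 2, 3, 4}, so the value is 5.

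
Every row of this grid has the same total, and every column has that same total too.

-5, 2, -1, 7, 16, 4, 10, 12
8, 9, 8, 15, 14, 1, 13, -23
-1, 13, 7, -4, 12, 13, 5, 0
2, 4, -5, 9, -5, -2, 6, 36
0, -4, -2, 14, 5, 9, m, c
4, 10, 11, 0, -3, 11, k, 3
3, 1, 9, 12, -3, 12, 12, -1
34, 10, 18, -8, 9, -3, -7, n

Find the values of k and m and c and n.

Rows 1 and 2 both sum to 45, so that's the common total.
Row 6 has 4 + 10 + 11 + 0 − 3 + 11 + 3 = 36; the blank must be 45 − 36 = 9.
Column 7 has 10 + 13 + 5 + 6 + 9 + 12 − 7 = 48; the blank must be 45 − 48 = -3.
Row 5 has 0 − 4 − 2 + 14 + 5 + 9 − 3 = 19; the blank must be 45 − 19 = 26.
Row 8 has 34 + 10 + 18 − 8 + 9 − 3 − 7 = 53; the blank must be 45 − 53 = -8.

k = 9, m = -3, c = 26, n = -8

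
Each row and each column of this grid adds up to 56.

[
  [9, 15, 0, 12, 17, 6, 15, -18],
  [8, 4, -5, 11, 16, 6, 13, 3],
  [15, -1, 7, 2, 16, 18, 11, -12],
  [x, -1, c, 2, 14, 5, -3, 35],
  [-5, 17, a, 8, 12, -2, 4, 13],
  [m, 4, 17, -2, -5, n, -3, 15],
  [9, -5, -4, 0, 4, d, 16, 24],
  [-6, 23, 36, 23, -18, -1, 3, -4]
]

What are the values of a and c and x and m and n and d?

a = 9, c = -4, x = 8, m = 18, n = 12, d = 12

The known cells in row 7 total 44, leaving 56 − 44 = 12 for the blank.
The known cells in column 6 total 44, leaving 56 − 44 = 12 for the blank.
The known cells in row 5 total 47, leaving 56 − 47 = 9 for the blank.
The known cells in row 6 total 38, leaving 56 − 38 = 18 for the blank.
The known cells in column 1 total 48, leaving 56 − 48 = 8 for the blank.
The known cells in row 4 total 60, leaving 56 − 60 = -4 for the blank.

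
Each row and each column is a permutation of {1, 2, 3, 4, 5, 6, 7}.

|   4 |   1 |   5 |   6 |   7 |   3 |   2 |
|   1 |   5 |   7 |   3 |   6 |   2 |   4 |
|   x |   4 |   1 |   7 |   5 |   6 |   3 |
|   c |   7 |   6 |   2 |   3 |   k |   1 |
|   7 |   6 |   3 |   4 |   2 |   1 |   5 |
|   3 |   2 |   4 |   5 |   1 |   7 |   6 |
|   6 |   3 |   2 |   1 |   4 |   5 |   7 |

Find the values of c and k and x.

c = 5, k = 4, x = 2

For row 3, column 1: row 3 already has {1, 3, 4, 5, 6, 7}; that leaves 2.
Cell (4,6): column 6 already has {1, 2, 3, 5, 6, 7} → 4.
Cell (4,1): row 4 already has {1, 2, 3, 4, 6, 7} → 5.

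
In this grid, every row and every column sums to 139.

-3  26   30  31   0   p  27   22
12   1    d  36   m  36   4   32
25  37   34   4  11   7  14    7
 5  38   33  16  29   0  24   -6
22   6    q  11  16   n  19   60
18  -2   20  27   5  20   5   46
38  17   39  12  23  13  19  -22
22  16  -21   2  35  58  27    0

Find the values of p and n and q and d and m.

p = 6, n = -1, q = 6, d = -2, m = 20

Column 5 has 0 + 11 + 29 + 16 + 5 + 23 + 35 = 119; the blank must be 139 − 119 = 20.
Row 2 has 12 + 1 + 36 + 20 + 36 + 4 + 32 = 141; the blank must be 139 − 141 = -2.
Column 3 has 30 − 2 + 34 + 33 + 20 + 39 − 21 = 133; the blank must be 139 − 133 = 6.
Row 5 has 22 + 6 + 6 + 11 + 16 + 19 + 60 = 140; the blank must be 139 − 140 = -1.
Row 1 has -3 + 26 + 30 + 31 + 0 + 27 + 22 = 133; the blank must be 139 − 133 = 6.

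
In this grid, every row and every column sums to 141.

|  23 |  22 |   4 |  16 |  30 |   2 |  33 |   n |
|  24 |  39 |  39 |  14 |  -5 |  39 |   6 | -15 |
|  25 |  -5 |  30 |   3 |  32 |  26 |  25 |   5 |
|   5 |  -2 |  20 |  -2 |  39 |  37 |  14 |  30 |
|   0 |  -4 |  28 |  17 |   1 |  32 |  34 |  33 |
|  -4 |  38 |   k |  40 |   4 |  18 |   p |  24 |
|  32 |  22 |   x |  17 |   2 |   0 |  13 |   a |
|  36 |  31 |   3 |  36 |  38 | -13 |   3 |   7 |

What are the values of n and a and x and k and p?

Row 1 has 23 + 22 + 4 + 16 + 30 + 2 + 33 = 130; the blank must be 141 − 130 = 11.
Column 8 has 11 − 15 + 5 + 30 + 33 + 24 + 7 = 95; the blank must be 141 − 95 = 46.
Row 7 has 32 + 22 + 17 + 2 + 0 + 13 + 46 = 132; the blank must be 141 − 132 = 9.
Column 7 has 33 + 6 + 25 + 14 + 34 + 13 + 3 = 128; the blank must be 141 − 128 = 13.
Row 6 has -4 + 38 + 40 + 4 + 18 + 13 + 24 = 133; the blank must be 141 − 133 = 8.

n = 11, a = 46, x = 9, k = 8, p = 13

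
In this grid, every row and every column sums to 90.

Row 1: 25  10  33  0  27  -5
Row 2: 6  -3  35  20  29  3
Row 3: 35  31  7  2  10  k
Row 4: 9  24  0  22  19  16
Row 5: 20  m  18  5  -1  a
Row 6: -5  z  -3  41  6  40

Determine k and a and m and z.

Row 3: 35 + 31 + 7 + 2 + 10 = 85, so its missing entry is 90 − 85 = 5.
Column 6: -5 + 3 + 5 + 16 + 40 = 59, so its missing entry is 90 − 59 = 31.
Row 5: 20 + 18 + 5 − 1 + 31 = 73, so its missing entry is 90 − 73 = 17.
Row 6: -5 − 3 + 41 + 6 + 40 = 79, so its missing entry is 90 − 79 = 11.

k = 5, a = 31, m = 17, z = 11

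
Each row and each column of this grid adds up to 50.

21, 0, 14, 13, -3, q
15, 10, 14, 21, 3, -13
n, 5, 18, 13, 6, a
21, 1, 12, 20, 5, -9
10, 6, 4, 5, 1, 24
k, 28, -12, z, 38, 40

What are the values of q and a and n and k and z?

The known cells in row 1 total 45, leaving 50 − 45 = 5 for the blank.
The known cells in column 4 total 72, leaving 50 − 72 = -22 for the blank.
The known cells in row 6 total 72, leaving 50 − 72 = -22 for the blank.
The known cells in column 1 total 45, leaving 50 − 45 = 5 for the blank.
The known cells in row 3 total 47, leaving 50 − 47 = 3 for the blank.

q = 5, a = 3, n = 5, k = -22, z = -22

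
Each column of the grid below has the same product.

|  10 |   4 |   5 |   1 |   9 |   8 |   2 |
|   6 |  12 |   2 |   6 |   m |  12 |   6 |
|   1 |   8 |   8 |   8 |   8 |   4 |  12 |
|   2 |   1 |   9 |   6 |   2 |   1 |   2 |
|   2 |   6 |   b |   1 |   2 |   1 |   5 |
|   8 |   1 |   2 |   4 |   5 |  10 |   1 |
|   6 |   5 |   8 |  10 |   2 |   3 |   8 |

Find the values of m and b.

Columns 2 and 7 each multiply to 11520, so every column has product 11520.
Column 5: 9×8×2×2×5×2 = 2880, so the missing entry is 11520 ÷ 2880 = 4.
Column 3: 5×2×8×9×2×8 = 11520, so the missing entry is 11520 ÷ 11520 = 1.

m = 4, b = 1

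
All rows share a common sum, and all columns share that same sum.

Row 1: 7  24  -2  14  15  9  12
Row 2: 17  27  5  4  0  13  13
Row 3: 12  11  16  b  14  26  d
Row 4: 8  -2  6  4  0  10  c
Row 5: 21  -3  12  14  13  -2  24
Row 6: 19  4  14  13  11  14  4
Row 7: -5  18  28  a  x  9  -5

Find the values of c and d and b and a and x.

c = 53, d = -22, b = 22, a = 8, x = 26

Rows 1 and 2 both sum to 79, so that's the common total.
The known cells in column 5 total 53, leaving 79 − 53 = 26 for the blank.
The known cells in row 4 total 26, leaving 79 − 26 = 53 for the blank.
The known cells in column 7 total 101, leaving 79 − 101 = -22 for the blank.
The known cells in row 3 total 57, leaving 79 − 57 = 22 for the blank.
The known cells in row 7 total 71, leaving 79 − 71 = 8 for the blank.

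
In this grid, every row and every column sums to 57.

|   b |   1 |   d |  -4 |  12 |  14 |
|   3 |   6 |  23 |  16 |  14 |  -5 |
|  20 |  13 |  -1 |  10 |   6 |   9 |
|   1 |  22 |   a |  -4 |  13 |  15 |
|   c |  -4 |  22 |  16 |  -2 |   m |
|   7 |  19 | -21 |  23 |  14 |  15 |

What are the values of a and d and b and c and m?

The known cells in column 6 total 48, leaving 57 − 48 = 9 for the blank.
The known cells in row 5 total 41, leaving 57 − 41 = 16 for the blank.
The known cells in column 1 total 47, leaving 57 − 47 = 10 for the blank.
The known cells in row 1 total 33, leaving 57 − 33 = 24 for the blank.
The known cells in row 4 total 47, leaving 57 − 47 = 10 for the blank.

a = 10, d = 24, b = 10, c = 16, m = 9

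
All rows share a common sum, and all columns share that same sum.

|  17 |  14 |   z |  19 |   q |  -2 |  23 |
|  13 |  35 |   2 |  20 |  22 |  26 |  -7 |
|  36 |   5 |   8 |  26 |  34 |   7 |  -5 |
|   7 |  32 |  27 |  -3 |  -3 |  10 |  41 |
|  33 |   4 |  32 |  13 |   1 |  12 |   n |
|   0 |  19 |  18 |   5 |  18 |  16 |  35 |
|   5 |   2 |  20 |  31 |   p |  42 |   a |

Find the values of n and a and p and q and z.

n = 16, a = 8, p = 3, q = 36, z = 4

Rows 2 and 3 both sum to 111, so that's the common total.
Row 5: 33 + 4 + 32 + 13 + 1 + 12 = 95, so its missing entry is 111 − 95 = 16.
Column 3: 2 + 8 + 27 + 32 + 18 + 20 = 107, so its missing entry is 111 − 107 = 4.
Row 1: 17 + 14 + 4 + 19 − 2 + 23 = 75, so its missing entry is 111 − 75 = 36.
Column 5: 36 + 22 + 34 − 3 + 1 + 18 = 108, so its missing entry is 111 − 108 = 3.
Row 7: 5 + 2 + 20 + 31 + 3 + 42 = 103, so its missing entry is 111 − 103 = 8.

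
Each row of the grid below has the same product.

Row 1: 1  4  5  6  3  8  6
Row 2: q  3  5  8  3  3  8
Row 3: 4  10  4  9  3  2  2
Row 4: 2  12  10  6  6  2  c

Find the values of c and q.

Rows 1 and 3 each multiply to 17280, so every row has product 17280.
Row 4: 2×12×10×6×6×2 = 17280, so the missing entry is 17280 ÷ 17280 = 1.
Row 2: 3×5×8×3×3×8 = 8640, so the missing entry is 17280 ÷ 8640 = 2.

c = 1, q = 2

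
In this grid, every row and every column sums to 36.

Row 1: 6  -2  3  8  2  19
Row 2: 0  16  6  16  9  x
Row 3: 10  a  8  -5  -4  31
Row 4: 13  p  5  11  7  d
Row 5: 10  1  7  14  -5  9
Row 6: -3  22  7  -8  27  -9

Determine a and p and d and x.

a = -4, p = 3, d = -3, x = -11

Row 3 has 10 + 8 − 5 − 4 + 31 = 40; the blank must be 36 − 40 = -4.
Column 2 has -2 + 16 − 4 + 1 + 22 = 33; the blank must be 36 − 33 = 3.
Row 4 has 13 + 3 + 5 + 11 + 7 = 39; the blank must be 36 − 39 = -3.
Row 2 has 0 + 16 + 6 + 16 + 9 = 47; the blank must be 36 − 47 = -11.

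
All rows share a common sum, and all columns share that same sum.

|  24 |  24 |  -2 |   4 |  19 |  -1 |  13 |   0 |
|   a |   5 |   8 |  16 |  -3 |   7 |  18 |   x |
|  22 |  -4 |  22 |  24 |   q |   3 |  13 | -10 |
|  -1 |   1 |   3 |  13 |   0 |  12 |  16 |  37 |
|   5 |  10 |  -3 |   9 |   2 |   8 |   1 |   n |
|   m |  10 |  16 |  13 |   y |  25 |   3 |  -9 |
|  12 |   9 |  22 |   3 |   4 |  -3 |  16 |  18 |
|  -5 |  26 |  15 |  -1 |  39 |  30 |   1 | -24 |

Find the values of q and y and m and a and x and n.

q = 11, y = 9, m = 14, a = 10, x = 20, n = 49

Rows 1 and 4 both sum to 81, so that's the common total.
The known cells in row 3 total 70, leaving 81 − 70 = 11 for the blank.
The known cells in column 5 total 72, leaving 81 − 72 = 9 for the blank.
The known cells in row 6 total 67, leaving 81 − 67 = 14 for the blank.
The known cells in column 1 total 71, leaving 81 − 71 = 10 for the blank.
The known cells in row 2 total 61, leaving 81 − 61 = 20 for the blank.
The known cells in row 5 total 32, leaving 81 − 32 = 49 for the blank.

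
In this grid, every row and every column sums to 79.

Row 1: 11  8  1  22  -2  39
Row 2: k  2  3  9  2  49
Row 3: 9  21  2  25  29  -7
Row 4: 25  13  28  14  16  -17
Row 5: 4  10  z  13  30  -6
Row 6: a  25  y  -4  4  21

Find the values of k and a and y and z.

k = 14, a = 16, y = 17, z = 28

Row 2: 2 + 3 + 9 + 2 + 49 = 65, so its missing entry is 79 − 65 = 14.
Column 1: 11 + 14 + 9 + 25 + 4 = 63, so its missing entry is 79 − 63 = 16.
Row 5: 4 + 10 + 13 + 30 − 6 = 51, so its missing entry is 79 − 51 = 28.
Row 6: 16 + 25 − 4 + 4 + 21 = 62, so its missing entry is 79 − 62 = 17.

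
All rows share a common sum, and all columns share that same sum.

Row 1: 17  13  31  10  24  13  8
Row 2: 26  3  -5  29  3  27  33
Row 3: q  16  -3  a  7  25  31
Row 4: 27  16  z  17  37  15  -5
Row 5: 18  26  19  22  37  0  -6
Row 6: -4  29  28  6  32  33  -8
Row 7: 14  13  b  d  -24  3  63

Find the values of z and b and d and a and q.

z = 9, b = 37, d = 10, a = 22, q = 18

Rows 1 and 2 both sum to 116, so that's the common total.
Column 1 has 17 + 26 + 27 + 18 − 4 + 14 = 98; the blank must be 116 − 98 = 18.
Row 3 has 18 + 16 − 3 + 7 + 25 + 31 = 94; the blank must be 116 − 94 = 22.
Row 4 has 27 + 16 + 17 + 37 + 15 − 5 = 107; the blank must be 116 − 107 = 9.
Column 3 has 31 − 5 − 3 + 9 + 19 + 28 = 79; the blank must be 116 − 79 = 37.
Row 7 has 14 + 13 + 37 − 24 + 3 + 63 = 106; the blank must be 116 − 106 = 10.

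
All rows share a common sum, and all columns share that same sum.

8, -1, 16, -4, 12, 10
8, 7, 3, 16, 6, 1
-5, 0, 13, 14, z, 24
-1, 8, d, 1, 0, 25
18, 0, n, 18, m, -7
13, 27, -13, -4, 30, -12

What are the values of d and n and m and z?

d = 8, n = 14, m = -2, z = -5

Rows 1 and 2 both sum to 41, so that's the common total.
Row 4: -1 + 8 + 1 + 0 + 25 = 33, so its missing entry is 41 − 33 = 8.
Row 3: -5 + 0 + 13 + 14 + 24 = 46, so its missing entry is 41 − 46 = -5.
Column 5: 12 + 6 − 5 + 0 + 30 = 43, so its missing entry is 41 − 43 = -2.
Row 5: 18 + 0 + 18 − 2 − 7 = 27, so its missing entry is 41 − 27 = 14.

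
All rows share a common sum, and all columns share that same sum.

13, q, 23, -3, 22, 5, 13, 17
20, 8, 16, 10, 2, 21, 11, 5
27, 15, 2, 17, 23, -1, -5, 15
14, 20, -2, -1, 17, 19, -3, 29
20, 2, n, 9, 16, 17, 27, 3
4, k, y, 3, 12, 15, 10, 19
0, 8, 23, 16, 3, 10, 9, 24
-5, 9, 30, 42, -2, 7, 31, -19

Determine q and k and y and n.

Rows 2 and 3 both sum to 93, so that's the common total.
The known cells in row 1 total 90, leaving 93 − 90 = 3 for the blank.
The known cells in column 2 total 65, leaving 93 − 65 = 28 for the blank.
The known cells in row 5 total 94, leaving 93 − 94 = -1 for the blank.
The known cells in row 6 total 91, leaving 93 − 91 = 2 for the blank.

q = 3, k = 28, y = 2, n = -1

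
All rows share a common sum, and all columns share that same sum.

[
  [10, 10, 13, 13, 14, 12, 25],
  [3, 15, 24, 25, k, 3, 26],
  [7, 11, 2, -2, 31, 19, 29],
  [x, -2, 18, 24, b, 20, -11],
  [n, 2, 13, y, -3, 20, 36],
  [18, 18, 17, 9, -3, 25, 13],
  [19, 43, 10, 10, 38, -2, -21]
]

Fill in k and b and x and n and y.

Rows 1 and 3 both sum to 97, so that's the common total.
The known cells in column 4 total 79, leaving 97 − 79 = 18 for the blank.
The known cells in row 5 total 86, leaving 97 − 86 = 11 for the blank.
The known cells in row 2 total 96, leaving 97 − 96 = 1 for the blank.
The known cells in column 5 total 78, leaving 97 − 78 = 19 for the blank.
The known cells in row 4 total 68, leaving 97 − 68 = 29 for the blank.

k = 1, b = 19, x = 29, n = 11, y = 18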